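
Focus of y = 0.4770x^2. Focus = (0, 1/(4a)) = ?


a = 0.4770
4a = 1.9080
focus = (0, 1/1.9080) = (0, 0.5241)

Focus = (0, 0.5241)


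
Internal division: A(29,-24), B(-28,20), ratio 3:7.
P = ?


Px = (3*(-28) + 7*29)/10 = 119/10 = 11.9000
Py = (3*20 + 7*(-24))/10 = -108/10 = -10.8000

P = (11.9000, -10.8000)


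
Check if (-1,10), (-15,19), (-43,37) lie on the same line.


-1*(19-37) - 15*(37-10) - 43*(10-19)
= 18 - 405 + 387 = 0

Yes, collinear (determinant = 0)


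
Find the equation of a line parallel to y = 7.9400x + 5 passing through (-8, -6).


Parallel lines have equal slopes.
m2 = 7.9400
b2 = -6 - 7.9400*(-8) = 57.5200

y = 7.9400x + 57.5200


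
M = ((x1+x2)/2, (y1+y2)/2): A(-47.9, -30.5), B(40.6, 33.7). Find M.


Mx = (-47.9 + 40.6)/2 = -7.3/2 = -3.6500
My = (-30.5 + 33.7)/2 = 3.2/2 = 1.6000

(-3.6500, 1.6000)


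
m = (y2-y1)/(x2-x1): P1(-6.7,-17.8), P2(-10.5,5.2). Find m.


dy = 5.2 + 17.8 = 23.0
dx = -10.5 + 6.7 = -3.8
m = 23.0/(-3.8) = -6.0526

m = -6.0526


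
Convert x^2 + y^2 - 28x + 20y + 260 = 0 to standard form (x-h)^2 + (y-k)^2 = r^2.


h = -D/2 = 28/2 = 14
k = -E/2 = -20/2 = -10
r^2 = h^2 + k^2 - F = 196 + 100 - 260 = 36
r = 6

Center (14, -10), radius = 6


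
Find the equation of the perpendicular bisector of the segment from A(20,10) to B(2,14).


Midpoint = (11, 12)
Slope of AB = dy/dx = 4/(-18) = -0.2222
Perp slope = -dx/dy = 18/4 = 4.5000
b = My - (perp slope)*Mx = 12 + (-18*11)/4 = 12 - 49.5000 = -37.5000

y = 4.5000x - 37.5000


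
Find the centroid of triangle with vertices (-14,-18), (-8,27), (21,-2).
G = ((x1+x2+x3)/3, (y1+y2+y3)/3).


Gx = (-14- 8+21)/3 = -1/3 = -0.3333
Gy = (-18+27- 2)/3 = 7/3 = 2.3333

G = (-0.3333, 2.3333)


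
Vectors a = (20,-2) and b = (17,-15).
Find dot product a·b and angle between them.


a·b = 20*17 - 2*(-15) = 340 + 30 = 370
|a| = sqrt(400+4) = 20.0998
|b| = sqrt(289+225) = 22.6716
cos(theta) = 370/(sqrt(404)*sqrt(514)) = 370/sqrt(207656) = 0.811950
theta = arccos(370/sqrt(207656)) = 35.7131 degrees

a·b = 370, theta = 35.7131 deg


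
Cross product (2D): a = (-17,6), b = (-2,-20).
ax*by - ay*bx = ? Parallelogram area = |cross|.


cross = -17*(-20) - 6*(-2) = 340 + 12 = 352
Parallelogram area = |352| = 352

cross = 352, parallelogram area = 352


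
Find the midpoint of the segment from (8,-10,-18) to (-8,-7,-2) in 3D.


Mx = (8- 8)/2 = 0
My = (-10- 7)/2 = -8.5000
Mz = (-18- 2)/2 = -10.0000

M = (0, -8.5000, -10.0000)


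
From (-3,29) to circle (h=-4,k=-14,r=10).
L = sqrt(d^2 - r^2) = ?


d = sqrt((-3+ 4)^2 + (29+ 14)^2) = sqrt(1+1849) = 43.0116
L = sqrt(1850.0000 - 100) = sqrt(1750.0000) = 41.8330

41.8330


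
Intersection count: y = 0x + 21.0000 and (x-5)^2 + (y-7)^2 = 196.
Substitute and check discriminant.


Substitute y = 0x + 21.0000: (x-5)^2 + (0x+21.0000-7)^2 = 196
Expand to Ax^2 + Bx + C = 0, where b-k = 14
A = 1+m^2 = 1
B = 2(m(b-k) - h) = 2(0*14 - 5) = -10
C = h^2 + (b-k)^2 - r^2 = 25 + 196 - 196 = 25
disc = B^2-4AC = 100.0000 - 100.0000 = 0
disc = 0

1 intersection point (tangent)


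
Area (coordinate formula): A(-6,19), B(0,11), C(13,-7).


-6*(11+ 7) = -108
0*(-7-19) = 0
13*(19-11) = 104
sum = -4
Area = |-4|/2 = 2.0000

2.0000 sq units


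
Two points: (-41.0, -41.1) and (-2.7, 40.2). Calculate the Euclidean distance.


dx = -2.7 + 41.0 = 38.3
dy = 40.2 + 41.1 = 81.3
d = sqrt(1466.89 + 6609.69) = sqrt(8076.58) = 89.8698

89.8698


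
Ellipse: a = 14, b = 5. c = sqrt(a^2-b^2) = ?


c^2 = 14^2 - 5^2 = 196 - 25 = 171
c = sqrt(171) = 13.0767

c = 13.0767


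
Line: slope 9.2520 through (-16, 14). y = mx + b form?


y - 14 = 9.2520(x + 16)
y = 9.2520x + 14 - 9.2520*(-16)
y = 9.2520x + 162.0320

y = 9.2520x + 162.0320


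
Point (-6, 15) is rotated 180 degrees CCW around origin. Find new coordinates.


cos(180) = -1, sin(180) = 0
x' = -6*(-1) - 15*0 = 6
y' = -6*0 + 15*(-1) = -15

(6, -15)


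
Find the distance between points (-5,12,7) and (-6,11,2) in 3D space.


dx=-1, dy=-1, dz=-5
d = sqrt(1+1+25) = sqrt(27) = 5.1962

5.1962


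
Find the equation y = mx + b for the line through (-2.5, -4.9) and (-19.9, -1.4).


m = (3.5)/(-17.4) = -0.2011
b = y1 - m*x1 = -4.9 - (3.5*(-2.5))/(-17.4) = -4.9 - 0.5029 = -5.4029

y = -0.2011x - 5.4029


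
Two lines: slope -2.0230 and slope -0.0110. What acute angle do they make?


m1-m2 = -2.012
1+m1*m2 = 1.022253
tan(theta) = |-2.012/1.022253| = 1.968202
theta = arctan(|-2.012/1.022253|) = 63.0659 degrees (acute angle)

63.0659 degrees


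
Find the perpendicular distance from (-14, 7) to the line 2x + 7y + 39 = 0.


|2*(-14) + 7*7 + 39| = |60| = 60
sqrt(4 + 49) = sqrt(53) = 7.2801
d = 60/sqrt(53) = 8.2416

8.2416


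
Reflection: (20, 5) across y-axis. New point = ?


Reflection rule for y-axis: (-x, y)
(20, 5) -> (-20, 5)

(-20, 5)


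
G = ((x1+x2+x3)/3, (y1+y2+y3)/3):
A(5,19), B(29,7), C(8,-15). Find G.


Gx = (5+29+8)/3 = 42/3 = 14.0000
Gy = (19+7- 15)/3 = 11/3 = 3.6667

G = (14.0000, 3.6667)


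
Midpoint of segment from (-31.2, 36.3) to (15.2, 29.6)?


Mx = (-31.2 + 15.2)/2 = -16.0/2 = -8.0000
My = (36.3 + 29.6)/2 = 65.9/2 = 32.9500

(-8.0000, 32.9500)


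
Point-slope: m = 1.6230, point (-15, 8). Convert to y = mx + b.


y - 8 = 1.6230(x + 15)
y = 1.6230x + 8 - 1.6230*(-15)
y = 1.6230x + 32.3450

y = 1.6230x + 32.3450


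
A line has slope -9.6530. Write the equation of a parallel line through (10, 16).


Parallel lines have equal slopes.
m2 = -9.6530
b2 = 16 + 9.6530*10 = 112.5300

y = -9.6530x + 112.5300


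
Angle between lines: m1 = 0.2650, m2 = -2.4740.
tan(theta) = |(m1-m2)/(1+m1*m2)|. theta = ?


m1-m2 = 2.739
1+m1*m2 = 0.34439
tan(theta) = |2.739/0.34439| = 7.953193
theta = arctan(|2.739/0.34439|) = 82.8335 degrees (acute angle)

82.8335 degrees


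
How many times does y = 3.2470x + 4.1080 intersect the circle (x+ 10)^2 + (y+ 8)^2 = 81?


Substitute y = 3.2470x + 4.1080: (x+ 10)^2 + (3.2470x+4.1080+ 8)^2 = 81
Expand to Ax^2 + Bx + C = 0, where b-k = 12.108
A = 1+m^2 = 11.543009
B = 2(m(b-k) - h) = 2(3.2470*12.108 + 10) = 98.629352
C = h^2 + (b-k)^2 - r^2 = 100 + 146.603664 - 81 = 165.603664
disc = B^2-4AC = 9727.7491 - 7646.2583 = 2081.4908
disc > 0

2 intersection points


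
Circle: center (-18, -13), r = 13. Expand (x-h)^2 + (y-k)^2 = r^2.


(x+ 18)^2 + (y+ 13)^2 = 13^2
D = -2h = 36, E = -2k = 26
F = h^2+k^2-r^2 = 324+169-169 = 324

x^2 + y^2 + 36x + 26y + 324 = 0


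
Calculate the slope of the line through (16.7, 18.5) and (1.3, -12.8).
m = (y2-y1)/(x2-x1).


dy = -12.8 - 18.5 = -31.3
dx = 1.3 - 16.7 = -15.4
m = -31.3/(-15.4) = 2.0325

m = 2.0325


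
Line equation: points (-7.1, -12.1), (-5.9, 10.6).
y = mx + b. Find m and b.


m = (22.7)/(1.2) = 18.9167
b = y1 - m*x1 = -12.1 - (22.7*(-7.1))/(1.2) = -12.1 + 134.3083 = 122.2083

y = 18.9167x + 122.2083


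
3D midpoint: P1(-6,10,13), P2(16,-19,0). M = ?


Mx = (-6+16)/2 = 5.0000
My = (10- 19)/2 = -4.5000
Mz = (13+0)/2 = 6.5000

M = (5.0000, -4.5000, 6.5000)


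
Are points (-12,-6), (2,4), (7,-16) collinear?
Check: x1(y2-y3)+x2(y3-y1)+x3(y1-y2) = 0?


-12*(4+ 16) + 2*(-16+ 6) + 7*(-6-4)
= -240 - 20 - 70 = -330

No, not collinear (determinant = -330)


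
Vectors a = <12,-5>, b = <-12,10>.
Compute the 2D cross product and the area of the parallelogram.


cross = 12*10 + 5*(-12) = 120 - 60 = 60
Parallelogram area = |60| = 60

cross = 60, parallelogram area = 60


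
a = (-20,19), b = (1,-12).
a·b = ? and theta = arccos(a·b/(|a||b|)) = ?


a·b = -20*1 + 19*(-12) = -20 - 228 = -248
|a| = sqrt(400+361) = 27.5862
|b| = sqrt(1+144) = 12.0416
cos(theta) = -248/(sqrt(761)*sqrt(145)) = -248/sqrt(110345) = -0.746578
theta = arccos(-248/sqrt(110345)) = 138.2948 degrees

a·b = -248, theta = 138.2948 deg


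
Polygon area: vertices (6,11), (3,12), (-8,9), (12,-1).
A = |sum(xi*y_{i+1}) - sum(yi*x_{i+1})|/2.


sum(xi*y_{i+1}) = 6*12 + 3*9 - 8*(-1) + 12*11 = 239
sum(yi*x_{i+1}) = 11*3 + 12*(-8) + 9*12 - 1*6 = 39
Area = |239 - 39|/2 = 200/2 = 100.0000

100.0000 sq units


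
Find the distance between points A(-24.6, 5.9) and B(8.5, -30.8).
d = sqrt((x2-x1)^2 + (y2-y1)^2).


dx = 8.5 + 24.6 = 33.1
dy = -30.8 - 5.9 = -36.7
d = sqrt(1095.61 + 1346.89) = sqrt(2442.5) = 49.4217

49.4217


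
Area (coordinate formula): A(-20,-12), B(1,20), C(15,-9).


-20*(20+ 9) = -580
1*(-9+ 12) = 3
15*(-12-20) = -480
sum = -1057
Area = |-1057|/2 = 528.5000

528.5000 sq units


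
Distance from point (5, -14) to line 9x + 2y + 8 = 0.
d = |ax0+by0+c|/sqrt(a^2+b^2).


|9*5 + 2*(-14) + 8| = |25| = 25
sqrt(81 + 4) = sqrt(85) = 9.2195
d = 25/sqrt(85) = 2.7116

2.7116


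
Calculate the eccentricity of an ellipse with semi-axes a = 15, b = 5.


c = sqrt(225-25) = sqrt(200) = 14.1421
e = c/a = sqrt(200)/15 = 0.9428

e = 0.9428


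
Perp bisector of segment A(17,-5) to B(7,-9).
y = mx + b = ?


Midpoint = (12, -7)
Slope of AB = dy/dx = -4/(-10) = 0.4000
Perp slope = -dx/dy = -10/4 = -2.5000
b = My - (perp slope)*Mx = -7 + (-10*12)/(-4) = -7 + 30.0000 = 23.0000

y = -2.5000x + 23.0000


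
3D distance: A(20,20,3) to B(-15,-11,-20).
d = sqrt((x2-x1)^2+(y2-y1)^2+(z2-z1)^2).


dx=-35, dy=-31, dz=-23
d = sqrt(1225+961+529) = sqrt(2715) = 52.1057

52.1057


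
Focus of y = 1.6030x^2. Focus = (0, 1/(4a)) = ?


a = 1.6030
4a = 6.4120
focus = (0, 1/6.4120) = (0, 0.1560)

Focus = (0, 0.1560)


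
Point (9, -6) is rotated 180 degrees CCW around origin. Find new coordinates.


cos(180) = -1, sin(180) = 0
x' = 9*(-1) + 6*0 = -9
y' = 9*0 - 6*(-1) = 6

(-9, 6)


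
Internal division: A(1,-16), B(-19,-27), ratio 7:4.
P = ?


Px = (7*(-19) + 4*1)/11 = -129/11 = -11.7273
Py = (7*(-27) + 4*(-16))/11 = -253/11 = -23.0000

P = (-11.7273, -23.0000)


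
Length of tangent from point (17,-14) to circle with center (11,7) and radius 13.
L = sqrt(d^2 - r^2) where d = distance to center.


d = sqrt((17-11)^2 + (-14-7)^2) = sqrt(36+441) = 21.8403
L = sqrt(477.0000 - 169) = sqrt(308.0000) = 17.5499

17.5499


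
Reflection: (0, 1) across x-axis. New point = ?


Reflection rule for x-axis: (x, -y)
(0, 1) -> (0, -1)

(0, -1)


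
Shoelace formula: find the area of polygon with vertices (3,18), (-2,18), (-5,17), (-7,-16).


sum(xi*y_{i+1}) = 3*18 - 2*17 - 5*(-16) - 7*18 = -26
sum(yi*x_{i+1}) = 18*(-2) + 18*(-5) + 17*(-7) - 16*3 = -293
Area = |-26 + 293|/2 = 267/2 = 133.5000

133.5000 sq units


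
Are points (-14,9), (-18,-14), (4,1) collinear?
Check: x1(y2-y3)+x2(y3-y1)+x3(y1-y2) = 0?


-14*(-14-1) - 18*(1-9) + 4*(9+ 14)
= 210 + 144 + 92 = 446

No, not collinear (determinant = 446)


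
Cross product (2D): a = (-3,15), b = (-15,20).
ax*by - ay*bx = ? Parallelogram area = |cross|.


cross = -3*20 - 15*(-15) = -60 + 225 = 165
Parallelogram area = |165| = 165

cross = 165, parallelogram area = 165


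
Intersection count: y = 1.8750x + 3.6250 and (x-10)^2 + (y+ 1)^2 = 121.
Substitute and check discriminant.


Substitute y = 1.8750x + 3.6250: (x-10)^2 + (1.8750x+3.6250+ 1)^2 = 121
Expand to Ax^2 + Bx + C = 0, where b-k = 4.625
A = 1+m^2 = 4.515625
B = 2(m(b-k) - h) = 2(1.8750*4.625 - 10) = -2.65625
C = h^2 + (b-k)^2 - r^2 = 100 + 21.390625 - 121 = 0.390625
disc = B^2-4AC = 7.0557 - 7.0557 = 0
disc = 0

1 intersection point (tangent)


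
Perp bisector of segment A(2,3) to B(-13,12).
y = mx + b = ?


Midpoint = (-5.5, 7.5)
Slope of AB = dy/dx = 9/(-15) = -0.6000
Perp slope = -dx/dy = 15/9 = 1.6667
b = My - (perp slope)*Mx = 7.5 + (-15*(-5.5))/9 = 7.5 + 9.1667 = 16.6667

y = 1.6667x + 16.6667


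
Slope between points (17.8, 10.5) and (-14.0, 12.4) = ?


dy = 12.4 - 10.5 = 1.9
dx = -14.0 - 17.8 = -31.8
m = 1.9/(-31.8) = -0.0597

m = -0.0597


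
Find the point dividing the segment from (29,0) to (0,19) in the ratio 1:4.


Px = (1*0 + 4*29)/5 = 116/5 = 23.2000
Py = (1*19 + 4*0)/5 = 19/5 = 3.8000

P = (23.2000, 3.8000)


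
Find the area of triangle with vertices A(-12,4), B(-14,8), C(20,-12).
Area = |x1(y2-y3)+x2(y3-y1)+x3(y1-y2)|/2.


-12*(8+ 12) = -240
-14*(-12-4) = 224
20*(4-8) = -80
sum = -96
Area = |-96|/2 = 48.0000

48.0000 sq units


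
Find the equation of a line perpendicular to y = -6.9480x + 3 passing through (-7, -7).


Perpendicular slope = -1/m1 = -1/(-6.9480) = 0.1439
b2 = y0 - m2*x0 = -7 - 7/(-6.9480) = -7 + 1.0075 = -5.9925

y = 0.1439x - 5.9925


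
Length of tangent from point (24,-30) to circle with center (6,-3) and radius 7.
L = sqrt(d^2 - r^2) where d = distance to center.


d = sqrt((24-6)^2 + (-30+ 3)^2) = sqrt(324+729) = 32.4500
L = sqrt(1053.0000 - 49) = sqrt(1004.0000) = 31.6860

31.6860


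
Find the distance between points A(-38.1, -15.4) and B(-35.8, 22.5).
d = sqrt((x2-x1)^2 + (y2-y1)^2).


dx = -35.8 + 38.1 = 2.3
dy = 22.5 + 15.4 = 37.9
d = sqrt(5.29 + 1436.41) = sqrt(1441.7) = 37.9697

37.9697


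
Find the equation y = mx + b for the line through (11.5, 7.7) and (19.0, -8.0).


m = (-15.7)/(7.5) = -2.0933
b = y1 - m*x1 = 7.7 - (-15.7*11.5)/(7.5) = 7.7 + 24.0733 = 31.7733

y = -2.0933x + 31.7733


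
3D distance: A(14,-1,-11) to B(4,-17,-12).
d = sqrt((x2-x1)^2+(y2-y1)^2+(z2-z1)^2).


dx=-10, dy=-16, dz=-1
d = sqrt(100+256+1) = sqrt(357) = 18.8944

18.8944


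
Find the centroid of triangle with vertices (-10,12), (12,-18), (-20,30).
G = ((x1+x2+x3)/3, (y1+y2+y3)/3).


Gx = (-10+12- 20)/3 = -18/3 = -6.0000
Gy = (12- 18+30)/3 = 24/3 = 8.0000

G = (-6.0000, 8.0000)


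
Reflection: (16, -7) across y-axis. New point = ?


Reflection rule for y-axis: (-x, y)
(16, -7) -> (-16, -7)

(-16, -7)


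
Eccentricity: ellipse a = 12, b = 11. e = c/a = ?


c = sqrt(144-121) = sqrt(23) = 4.7958
e = c/a = sqrt(23)/12 = 0.3997

e = 0.3997


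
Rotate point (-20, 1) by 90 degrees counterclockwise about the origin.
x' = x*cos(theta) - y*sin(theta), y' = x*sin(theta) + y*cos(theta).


cos(90) = 0, sin(90) = 1
x' = -20*0 - 1*1 = -1
y' = -20*1 + 1*0 = -20

(-1, -20)


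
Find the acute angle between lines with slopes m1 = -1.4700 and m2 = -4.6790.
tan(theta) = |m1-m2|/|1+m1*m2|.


m1-m2 = 3.209
1+m1*m2 = 7.87813
tan(theta) = |3.209/7.87813| = 0.407330
theta = arctan(|3.209/7.87813|) = 22.1626 degrees (acute angle)

22.1626 degrees


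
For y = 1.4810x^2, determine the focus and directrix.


a = 1.4810
1/(4a) = 0.1688
Focus = (0, 0.1688)
Directrix: y = -0.1688

Focus = (0, 0.1688), Directrix: y = -0.1688


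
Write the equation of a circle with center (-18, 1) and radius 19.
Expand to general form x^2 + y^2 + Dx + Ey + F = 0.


(x+ 18)^2 + (y-1)^2 = 19^2
D = -2h = 36, E = -2k = -2
F = h^2+k^2-r^2 = 324+1-361 = -36

x^2 + y^2 + 36x - 2y - 36 = 0


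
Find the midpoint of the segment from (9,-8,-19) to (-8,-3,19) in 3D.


Mx = (9- 8)/2 = 0.5000
My = (-8- 3)/2 = -5.5000
Mz = (-19+19)/2 = 0

M = (0.5000, -5.5000, 0)


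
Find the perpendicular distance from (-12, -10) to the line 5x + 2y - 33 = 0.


|5*(-12) + 2*(-10) - 33| = |-113| = 113
sqrt(25 + 4) = sqrt(29) = 5.3852
d = 113/sqrt(29) = 20.9836

20.9836


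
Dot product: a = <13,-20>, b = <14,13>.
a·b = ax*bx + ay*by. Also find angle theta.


a·b = 13*14 - 20*13 = 182 - 260 = -78
|a| = sqrt(169+400) = 23.8537
|b| = sqrt(196+169) = 19.1050
cos(theta) = -78/(sqrt(569)*sqrt(365)) = -78/sqrt(207685) = -0.171156
theta = arccos(-78/sqrt(207685)) = 99.8550 degrees

a·b = -78, theta = 99.8550 deg


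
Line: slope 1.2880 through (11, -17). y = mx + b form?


y + 17 = 1.2880(x - 11)
y = 1.2880x - 17 - 1.2880*11
y = 1.2880x - 31.1680

y = 1.2880x - 31.1680


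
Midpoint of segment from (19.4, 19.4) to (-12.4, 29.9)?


Mx = (19.4 - 12.4)/2 = 7/2 = 3.5000
My = (19.4 + 29.9)/2 = 49.3/2 = 24.6500

(3.5000, 24.6500)


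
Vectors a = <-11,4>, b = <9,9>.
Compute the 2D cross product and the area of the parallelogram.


cross = -11*9 - 4*9 = -99 - 36 = -135
Parallelogram area = |-135| = 135

cross = -135, parallelogram area = 135


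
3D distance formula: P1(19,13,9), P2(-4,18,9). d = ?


dx=-23, dy=5, dz=0
d = sqrt(529+25+0) = sqrt(554) = 23.5372

23.5372


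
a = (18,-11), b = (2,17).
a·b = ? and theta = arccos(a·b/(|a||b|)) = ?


a·b = 18*2 - 11*17 = 36 - 187 = -151
|a| = sqrt(324+121) = 21.0950
|b| = sqrt(4+289) = 17.1172
cos(theta) = -151/(sqrt(445)*sqrt(293)) = -151/sqrt(130385) = -0.418180
theta = arccos(-151/sqrt(130385)) = 114.7197 degrees

a·b = -151, theta = 114.7197 deg


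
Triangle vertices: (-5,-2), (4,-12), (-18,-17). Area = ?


-5*(-12+ 17) = -25
4*(-17+ 2) = -60
-18*(-2+ 12) = -180
sum = -265
Area = |-265|/2 = 132.5000

132.5000 sq units


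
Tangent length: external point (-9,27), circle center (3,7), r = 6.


d = sqrt((-9-3)^2 + (27-7)^2) = sqrt(144+400) = 23.3238
L = sqrt(544.0000 - 36) = sqrt(508.0000) = 22.5389

22.5389


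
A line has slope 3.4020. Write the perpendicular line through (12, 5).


Perpendicular slope = -1/m1 = -1/3.4020 = -0.2939
b2 = y0 - m2*x0 = 5 + 12/3.4020 = 5 + 3.5273 = 8.5273

y = -0.2939x + 8.5273


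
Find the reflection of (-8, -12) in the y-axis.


Reflection rule for y-axis: (-x, y)
(-8, -12) -> (8, -12)

(8, -12)


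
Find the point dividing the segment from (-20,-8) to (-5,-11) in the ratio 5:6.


Px = (5*(-5) + 6*(-20))/11 = -145/11 = -13.1818
Py = (5*(-11) + 6*(-8))/11 = -103/11 = -9.3636

P = (-13.1818, -9.3636)


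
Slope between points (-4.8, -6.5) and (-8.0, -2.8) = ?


dy = -2.8 + 6.5 = 3.7
dx = -8.0 + 4.8 = -3.2
m = 3.7/(-3.2) = -1.1562

m = -1.1562


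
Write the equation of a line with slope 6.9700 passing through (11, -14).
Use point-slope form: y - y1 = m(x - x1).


y + 14 = 6.9700(x - 11)
y = 6.9700x - 14 - 6.9700*11
y = 6.9700x - 90.6700

y = 6.9700x - 90.6700


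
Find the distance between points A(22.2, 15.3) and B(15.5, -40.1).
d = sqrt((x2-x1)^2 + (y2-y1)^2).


dx = 15.5 - 22.2 = -6.7
dy = -40.1 - 15.3 = -55.4
d = sqrt(44.89 + 3069.16) = sqrt(3114.05) = 55.8037

55.8037


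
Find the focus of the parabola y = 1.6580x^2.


a = 1.6580
4a = 6.6320
focus = (0, 1/6.6320) = (0, 0.1508)

Focus = (0, 0.1508)


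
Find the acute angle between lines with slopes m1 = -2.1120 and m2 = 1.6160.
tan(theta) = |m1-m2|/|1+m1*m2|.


m1-m2 = -3.728
1+m1*m2 = -2.412992
tan(theta) = |-3.728/(-2.412992)| = 1.544970
theta = arctan(|-3.728/(-2.412992)|) = 57.0866 degrees (acute angle)

57.0866 degrees


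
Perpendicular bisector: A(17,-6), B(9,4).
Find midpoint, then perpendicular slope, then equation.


Midpoint = (13, -1)
Slope of AB = dy/dx = 10/(-8) = -1.2500
Perp slope = -dx/dy = 8/10 = 0.8000
b = My - (perp slope)*Mx = -1 + (-8*13)/10 = -1 - 10.4000 = -11.4000

y = 0.8000x - 11.4000


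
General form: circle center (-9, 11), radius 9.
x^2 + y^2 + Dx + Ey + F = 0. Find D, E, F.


(x+ 9)^2 + (y-11)^2 = 9^2
D = -2h = 18, E = -2k = -22
F = h^2+k^2-r^2 = 81+121-81 = 121

D = 18, E = -22, F = 121


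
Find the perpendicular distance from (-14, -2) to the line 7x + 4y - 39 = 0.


|7*(-14) + 4*(-2) - 39| = |-145| = 145
sqrt(49 + 16) = sqrt(65) = 8.0623
d = 145/sqrt(65) = 17.9850

17.9850


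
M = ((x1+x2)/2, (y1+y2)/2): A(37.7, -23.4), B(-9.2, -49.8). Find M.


Mx = (37.7 - 9.2)/2 = 28.5/2 = 14.2500
My = (-23.4 - 49.8)/2 = -73.2/2 = -36.6000

(14.2500, -36.6000)


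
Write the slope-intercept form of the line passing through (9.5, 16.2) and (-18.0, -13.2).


m = (-29.4)/(-27.5) = 1.0691
b = y1 - m*x1 = 16.2 - (-29.4*9.5)/(-27.5) = 16.2 - 10.1564 = 6.0436

y = 1.0691x + 6.0436


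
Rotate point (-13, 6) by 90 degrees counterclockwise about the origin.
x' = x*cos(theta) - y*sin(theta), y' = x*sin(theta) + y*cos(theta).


cos(90) = 0, sin(90) = 1
x' = -13*0 - 6*1 = -6
y' = -13*1 + 6*0 = -13

(-6, -13)


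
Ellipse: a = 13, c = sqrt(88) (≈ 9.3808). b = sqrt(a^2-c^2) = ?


b^2 = 13^2 - (sqrt(88))^2 = 169 - 88 = 81
b = sqrt(81) = 9

b = 9


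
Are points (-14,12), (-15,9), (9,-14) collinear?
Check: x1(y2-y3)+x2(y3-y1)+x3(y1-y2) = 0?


-14*(9+ 14) - 15*(-14-12) + 9*(12-9)
= -322 + 390 + 27 = 95

No, not collinear (determinant = 95)


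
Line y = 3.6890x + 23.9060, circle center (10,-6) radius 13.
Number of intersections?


Substitute y = 3.6890x + 23.9060: (x-10)^2 + (3.6890x+23.9060+ 6)^2 = 169
Expand to Ax^2 + Bx + C = 0, where b-k = 29.906
A = 1+m^2 = 14.608721
B = 2(m(b-k) - h) = 2(3.6890*29.906 - 10) = 200.646468
C = h^2 + (b-k)^2 - r^2 = 100 + 894.368836 - 169 = 825.368836
disc = B^2-4AC = 40259.0051 - 48230.3322 = -7971.3271
disc < 0

0 intersection points


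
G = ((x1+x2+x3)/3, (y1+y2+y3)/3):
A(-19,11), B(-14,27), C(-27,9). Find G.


Gx = (-19- 14- 27)/3 = -60/3 = -20.0000
Gy = (11+27+9)/3 = 47/3 = 15.6667

G = (-20.0000, 15.6667)


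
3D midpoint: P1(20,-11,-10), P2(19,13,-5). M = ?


Mx = (20+19)/2 = 19.5000
My = (-11+13)/2 = 1.0000
Mz = (-10- 5)/2 = -7.5000

M = (19.5000, 1.0000, -7.5000)


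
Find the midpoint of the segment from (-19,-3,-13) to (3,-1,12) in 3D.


Mx = (-19+3)/2 = -8.0000
My = (-3- 1)/2 = -2.0000
Mz = (-13+12)/2 = -0.5000

M = (-8.0000, -2.0000, -0.5000)


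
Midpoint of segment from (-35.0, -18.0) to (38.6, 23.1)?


Mx = (-35.0 + 38.6)/2 = 3.6/2 = 1.8000
My = (-18.0 + 23.1)/2 = 5.1/2 = 2.5500

(1.8000, 2.5500)


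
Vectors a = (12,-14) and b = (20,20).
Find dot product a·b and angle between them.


a·b = 12*20 - 14*20 = 240 - 280 = -40
|a| = sqrt(144+196) = 18.4391
|b| = sqrt(400+400) = 28.2843
cos(theta) = -40/(sqrt(340)*sqrt(800)) = -40/sqrt(272000) = -0.076696
theta = arccos(-40/sqrt(272000)) = 94.3987 degrees

a·b = -40, theta = 94.3987 deg


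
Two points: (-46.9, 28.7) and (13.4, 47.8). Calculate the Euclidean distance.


dx = 13.4 + 46.9 = 60.3
dy = 47.8 - 28.7 = 19.1
d = sqrt(3636.09 + 364.81) = sqrt(4000.9) = 63.2527

63.2527


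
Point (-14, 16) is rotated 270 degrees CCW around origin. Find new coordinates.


cos(270) = 0, sin(270) = -1
x' = -14*0 - 16*(-1) = 16
y' = -14*(-1) + 16*0 = 14

(16, 14)


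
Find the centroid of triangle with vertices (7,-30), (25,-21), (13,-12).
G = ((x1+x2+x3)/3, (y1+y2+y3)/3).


Gx = (7+25+13)/3 = 45/3 = 15.0000
Gy = (-30- 21- 12)/3 = -63/3 = -21.0000

G = (15.0000, -21.0000)


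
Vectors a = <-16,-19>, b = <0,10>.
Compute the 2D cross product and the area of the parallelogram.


cross = -16*10 + 19*0 = -160 - 0 = -160
Parallelogram area = |-160| = 160

cross = -160, parallelogram area = 160


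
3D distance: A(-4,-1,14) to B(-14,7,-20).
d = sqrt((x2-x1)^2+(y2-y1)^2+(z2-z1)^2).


dx=-10, dy=8, dz=-34
d = sqrt(100+64+1156) = sqrt(1320) = 36.3318

36.3318


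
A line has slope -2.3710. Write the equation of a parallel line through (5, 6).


Parallel lines have equal slopes.
m2 = -2.3710
b2 = 6 + 2.3710*5 = 17.8550

y = -2.3710x + 17.8550


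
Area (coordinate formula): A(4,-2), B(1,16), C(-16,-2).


4*(16+ 2) = 72
1*(-2+ 2) = 0
-16*(-2-16) = 288
sum = 360
Area = |360|/2 = 180.0000

180.0000 sq units


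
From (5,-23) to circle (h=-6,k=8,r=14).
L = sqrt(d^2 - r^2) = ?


d = sqrt((5+ 6)^2 + (-23-8)^2) = sqrt(121+961) = 32.8938
L = sqrt(1082.0000 - 196) = sqrt(886.0000) = 29.7658

29.7658


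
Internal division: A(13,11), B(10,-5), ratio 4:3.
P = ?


Px = (4*10 + 3*13)/7 = 79/7 = 11.2857
Py = (4*(-5) + 3*11)/7 = 13/7 = 1.8571

P = (11.2857, 1.8571)


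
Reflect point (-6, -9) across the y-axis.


Reflection rule for y-axis: (-x, y)
(-6, -9) -> (6, -9)

(6, -9)


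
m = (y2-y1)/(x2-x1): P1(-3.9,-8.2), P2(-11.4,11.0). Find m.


dy = 11.0 + 8.2 = 19.2
dx = -11.4 + 3.9 = -7.5
m = 19.2/(-7.5) = -2.5600

m = -2.5600


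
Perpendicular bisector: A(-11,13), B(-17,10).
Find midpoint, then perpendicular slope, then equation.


Midpoint = (-14, 11.5)
Slope of AB = dy/dx = -3/(-6) = 0.5000
Perp slope = -dx/dy = -6/3 = -2.0000
b = My - (perp slope)*Mx = 11.5 + (-6*(-14))/(-3) = 11.5 - 28.0000 = -16.5000

y = -2.0000x - 16.5000


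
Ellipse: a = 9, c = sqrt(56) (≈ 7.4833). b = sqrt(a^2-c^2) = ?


b^2 = 9^2 - (sqrt(56))^2 = 81 - 56 = 25
b = sqrt(25) = 5

b = 5


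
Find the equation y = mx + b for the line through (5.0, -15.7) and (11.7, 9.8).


m = (25.5)/(6.7) = 3.8060
b = y1 - m*x1 = -15.7 - (25.5*5.0)/(6.7) = -15.7 - 19.0299 = -34.7299

y = 3.8060x - 34.7299


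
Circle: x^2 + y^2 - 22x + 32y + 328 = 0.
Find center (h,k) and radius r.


h = -D/2 = 22/2 = 11
k = -E/2 = -32/2 = -16
r^2 = h^2 + k^2 - F = 121 + 256 - 328 = 49
r = 7

Center (11, -16), radius = 7


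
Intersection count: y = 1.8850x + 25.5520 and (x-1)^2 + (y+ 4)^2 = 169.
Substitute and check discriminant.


Substitute y = 1.8850x + 25.5520: (x-1)^2 + (1.8850x+25.5520+ 4)^2 = 169
Expand to Ax^2 + Bx + C = 0, where b-k = 29.552
A = 1+m^2 = 4.553225
B = 2(m(b-k) - h) = 2(1.8850*29.552 - 1) = 109.41104
C = h^2 + (b-k)^2 - r^2 = 1 + 873.320704 - 169 = 705.320704
disc = B^2-4AC = 11970.7757 - 12845.9354 = -875.1597
disc < 0

0 intersection points


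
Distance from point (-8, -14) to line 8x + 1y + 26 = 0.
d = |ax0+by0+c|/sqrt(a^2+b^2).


|8*(-8) + 1*(-14) + 26| = |-52| = 52
sqrt(64 + 1) = sqrt(65) = 8.0623
d = 52/sqrt(65) = 6.4498

6.4498


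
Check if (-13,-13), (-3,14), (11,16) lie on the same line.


-13*(14-16) - 3*(16+ 13) + 11*(-13-14)
= 26 - 87 - 297 = -358

No, not collinear (determinant = -358)


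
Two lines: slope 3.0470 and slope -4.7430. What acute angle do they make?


m1-m2 = 7.79
1+m1*m2 = -13.451921
tan(theta) = |7.79/(-13.451921)| = 0.579099
theta = arctan(|7.79/(-13.451921)|) = 30.0751 degrees (acute angle)

30.0751 degrees


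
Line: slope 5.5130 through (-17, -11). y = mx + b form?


y + 11 = 5.5130(x + 17)
y = 5.5130x - 11 - 5.5130*(-17)
y = 5.5130x + 82.7210

y = 5.5130x + 82.7210


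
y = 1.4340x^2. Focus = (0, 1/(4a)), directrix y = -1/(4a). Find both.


a = 1.4340
1/(4a) = 0.1743
Focus = (0, 0.1743)
Directrix: y = -0.1743

Focus = (0, 0.1743), Directrix: y = -0.1743


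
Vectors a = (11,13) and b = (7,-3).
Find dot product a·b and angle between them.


a·b = 11*7 + 13*(-3) = 77 - 39 = 38
|a| = sqrt(121+169) = 17.0294
|b| = sqrt(49+9) = 7.6158
cos(theta) = 38/(sqrt(290)*sqrt(58)) = 38/sqrt(16820) = 0.293002
theta = arccos(38/sqrt(16820)) = 72.9622 degrees

a·b = 38, theta = 72.9622 deg


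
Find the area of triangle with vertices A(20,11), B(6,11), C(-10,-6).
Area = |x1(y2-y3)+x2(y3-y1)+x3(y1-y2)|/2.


20*(11+ 6) = 340
6*(-6-11) = -102
-10*(11-11) = 0
sum = 238
Area = |238|/2 = 119.0000

119.0000 sq units


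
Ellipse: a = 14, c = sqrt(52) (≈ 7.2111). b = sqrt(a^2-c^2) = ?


b^2 = 14^2 - (sqrt(52))^2 = 196 - 52 = 144
b = sqrt(144) = 12

b = 12


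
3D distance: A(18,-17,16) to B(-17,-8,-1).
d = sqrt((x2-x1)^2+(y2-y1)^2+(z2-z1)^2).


dx=-35, dy=9, dz=-17
d = sqrt(1225+81+289) = sqrt(1595) = 39.9375

39.9375


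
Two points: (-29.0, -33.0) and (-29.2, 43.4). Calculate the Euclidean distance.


dx = -29.2 + 29.0 = -0.2
dy = 43.4 + 33.0 = 76.4
d = sqrt(0.04 + 5836.96) = sqrt(5837) = 76.4003

76.4003


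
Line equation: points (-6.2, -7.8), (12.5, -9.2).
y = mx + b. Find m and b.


m = (-1.4)/(18.7) = -0.0749
b = y1 - m*x1 = -7.8 - (-1.4*(-6.2))/(18.7) = -7.8 - 0.4642 = -8.2642

y = -0.0749x - 8.2642


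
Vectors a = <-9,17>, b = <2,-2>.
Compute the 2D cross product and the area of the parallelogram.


cross = -9*(-2) - 17*2 = 18 - 34 = -16
Parallelogram area = |-16| = 16

cross = -16, parallelogram area = 16


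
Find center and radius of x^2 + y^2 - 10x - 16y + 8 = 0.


h = -D/2 = 10/2 = 5
k = -E/2 = 16/2 = 8
r^2 = h^2 + k^2 - F = 25 + 64 - 8 = 81
r = 9

Center (5, 8), radius = 9


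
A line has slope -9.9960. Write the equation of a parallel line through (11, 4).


Parallel lines have equal slopes.
m2 = -9.9960
b2 = 4 + 9.9960*11 = 113.9560

y = -9.9960x + 113.9560


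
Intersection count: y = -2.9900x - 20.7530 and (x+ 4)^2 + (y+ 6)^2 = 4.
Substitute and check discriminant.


Substitute y = -2.9900x - 20.7530: (x+ 4)^2 + (-2.9900x- 20.7530+ 6)^2 = 4
Expand to Ax^2 + Bx + C = 0, where b-k = -14.753
A = 1+m^2 = 9.9401
B = 2(m(b-k) - h) = 2(-2.9900*(-14.753) + 4) = 96.22294
C = h^2 + (b-k)^2 - r^2 = 16 + 217.651009 - 4 = 229.651009
disc = B^2-4AC = 9258.8542 - 9131.0160 = 127.8382
disc > 0

2 intersection points


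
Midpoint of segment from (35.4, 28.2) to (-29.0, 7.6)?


Mx = (35.4 - 29.0)/2 = 6.4/2 = 3.2000
My = (28.2 + 7.6)/2 = 35.8/2 = 17.9000

(3.2000, 17.9000)


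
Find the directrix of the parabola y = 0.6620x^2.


a = 0.6620
1/(4a) = 0.3776
directrix: y = -0.3776 = -0.3776

y = -0.3776


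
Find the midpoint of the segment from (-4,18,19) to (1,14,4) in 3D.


Mx = (-4+1)/2 = -1.5000
My = (18+14)/2 = 16.0000
Mz = (19+4)/2 = 11.5000

M = (-1.5000, 16.0000, 11.5000)


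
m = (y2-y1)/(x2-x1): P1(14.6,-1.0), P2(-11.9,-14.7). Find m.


dy = -14.7 + 1.0 = -13.7
dx = -11.9 - 14.6 = -26.5
m = -13.7/(-26.5) = 0.5170

m = 0.5170


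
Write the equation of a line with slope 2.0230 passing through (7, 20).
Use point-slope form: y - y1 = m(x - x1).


y - 20 = 2.0230(x - 7)
y = 2.0230x + 20 - 2.0230*7
y = 2.0230x + 5.8390

y = 2.0230x + 5.8390


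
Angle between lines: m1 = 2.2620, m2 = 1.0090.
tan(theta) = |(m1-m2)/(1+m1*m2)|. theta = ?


m1-m2 = 1.253
1+m1*m2 = 3.282358
tan(theta) = |1.253/3.282358| = 0.381738
theta = arctan(|1.253/3.282358|) = 20.8937 degrees (acute angle)

20.8937 degrees


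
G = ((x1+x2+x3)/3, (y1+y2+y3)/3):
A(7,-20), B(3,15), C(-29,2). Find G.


Gx = (7+3- 29)/3 = -19/3 = -6.3333
Gy = (-20+15+2)/3 = -3/3 = -1.0000

G = (-6.3333, -1.0000)


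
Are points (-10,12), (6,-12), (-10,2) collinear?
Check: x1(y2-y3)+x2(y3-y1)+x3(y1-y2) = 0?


-10*(-12-2) + 6*(2-12) - 10*(12+ 12)
= 140 - 60 - 240 = -160

No, not collinear (determinant = -160)


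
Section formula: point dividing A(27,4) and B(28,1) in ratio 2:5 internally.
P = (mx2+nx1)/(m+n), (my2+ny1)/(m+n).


Px = (2*28 + 5*27)/7 = 191/7 = 27.2857
Py = (2*1 + 5*4)/7 = 22/7 = 3.1429

P = (27.2857, 3.1429)


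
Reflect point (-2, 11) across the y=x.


Reflection rule for y=x: (y, x)
(-2, 11) -> (11, -2)

(11, -2)


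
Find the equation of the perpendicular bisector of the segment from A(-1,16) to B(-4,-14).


Midpoint = (-2.5, 1)
Slope of AB = dy/dx = -30/(-3) = 10.0000
Perp slope = -dx/dy = -3/30 = -0.1000
b = My - (perp slope)*Mx = 1 + (-3*(-2.5))/(-30) = 1 - 0.2500 = 0.7500

y = -0.1000x + 0.7500


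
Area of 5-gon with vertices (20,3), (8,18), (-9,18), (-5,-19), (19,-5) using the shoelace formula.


sum(xi*y_{i+1}) = 20*18 + 8*18 - 9*(-19) - 5*(-5) + 19*3 = 757
sum(yi*x_{i+1}) = 3*8 + 18*(-9) + 18*(-5) - 19*19 - 5*20 = -689
Area = |757 + 689|/2 = 1446/2 = 723.0000

723.0000 sq units


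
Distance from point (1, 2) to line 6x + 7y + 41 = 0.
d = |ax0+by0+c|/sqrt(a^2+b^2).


|6*1 + 7*2 + 41| = |61| = 61
sqrt(36 + 49) = sqrt(85) = 9.2195
d = 61/sqrt(85) = 6.6164

6.6164


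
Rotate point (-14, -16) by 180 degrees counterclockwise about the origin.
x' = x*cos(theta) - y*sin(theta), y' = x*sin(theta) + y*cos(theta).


cos(180) = -1, sin(180) = 0
x' = -14*(-1) + 16*0 = 14
y' = -14*0 - 16*(-1) = 16

(14, 16)


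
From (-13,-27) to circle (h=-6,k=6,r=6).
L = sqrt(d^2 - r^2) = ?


d = sqrt((-13+ 6)^2 + (-27-6)^2) = sqrt(49+1089) = 33.7343
L = sqrt(1138.0000 - 36) = sqrt(1102.0000) = 33.1964

33.1964


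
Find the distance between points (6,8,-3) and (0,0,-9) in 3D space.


dx=-6, dy=-8, dz=-6
d = sqrt(36+64+36) = sqrt(136) = 11.6619

11.6619


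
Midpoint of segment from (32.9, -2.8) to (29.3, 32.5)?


Mx = (32.9 + 29.3)/2 = 62.2/2 = 31.1000
My = (-2.8 + 32.5)/2 = 29.7/2 = 14.8500

(31.1000, 14.8500)


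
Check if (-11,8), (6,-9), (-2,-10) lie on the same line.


-11*(-9+ 10) + 6*(-10-8) - 2*(8+ 9)
= -11 - 108 - 34 = -153

No, not collinear (determinant = -153)


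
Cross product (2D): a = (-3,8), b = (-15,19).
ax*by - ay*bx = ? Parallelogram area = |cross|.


cross = -3*19 - 8*(-15) = -57 + 120 = 63
Parallelogram area = |63| = 63

cross = 63, parallelogram area = 63


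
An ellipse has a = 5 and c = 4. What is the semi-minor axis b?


b^2 = 5^2 - (4)^2 = 25 - 16 = 9
b = sqrt(9) = 3

b = 3


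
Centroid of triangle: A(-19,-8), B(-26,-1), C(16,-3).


Gx = (-19- 26+16)/3 = -29/3 = -9.6667
Gy = (-8- 1- 3)/3 = -12/3 = -4.0000

G = (-9.6667, -4.0000)


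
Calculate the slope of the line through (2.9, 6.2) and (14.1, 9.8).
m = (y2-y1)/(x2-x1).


dy = 9.8 - 6.2 = 3.6
dx = 14.1 - 2.9 = 11.2
m = 3.6/11.2 = 0.3214

m = 0.3214


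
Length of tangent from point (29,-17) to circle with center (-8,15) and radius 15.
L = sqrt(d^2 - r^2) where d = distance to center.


d = sqrt((29+ 8)^2 + (-17-15)^2) = sqrt(1369+1024) = 48.9183
L = sqrt(2393.0000 - 225) = sqrt(2168.0000) = 46.5618

46.5618


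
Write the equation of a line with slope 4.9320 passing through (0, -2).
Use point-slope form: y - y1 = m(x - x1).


y + 2 = 4.9320(x - 0)
y = 4.9320x - 2 - 4.9320*0
y = 4.9320x - 2.0000

y = 4.9320x - 2.0000


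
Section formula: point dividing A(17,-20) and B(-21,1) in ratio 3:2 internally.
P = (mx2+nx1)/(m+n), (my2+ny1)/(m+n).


Px = (3*(-21) + 2*17)/5 = -29/5 = -5.8000
Py = (3*1 + 2*(-20))/5 = -37/5 = -7.4000

P = (-5.8000, -7.4000)


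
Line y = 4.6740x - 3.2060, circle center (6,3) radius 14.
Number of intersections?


Substitute y = 4.6740x - 3.2060: (x-6)^2 + (4.6740x- 3.2060-3)^2 = 196
Expand to Ax^2 + Bx + C = 0, where b-k = -6.206
A = 1+m^2 = 22.846276
B = 2(m(b-k) - h) = 2(4.6740*(-6.206) - 6) = -70.013688
C = h^2 + (b-k)^2 - r^2 = 36 + 38.514436 - 196 = -121.485564
disc = B^2-4AC = 4901.9165 + 11101.9709 = 16003.8874
disc > 0

2 intersection points


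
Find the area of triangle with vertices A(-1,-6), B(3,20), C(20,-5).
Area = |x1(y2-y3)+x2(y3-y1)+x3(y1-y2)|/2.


-1*(20+ 5) = -25
3*(-5+ 6) = 3
20*(-6-20) = -520
sum = -542
Area = |-542|/2 = 271.0000

271.0000 sq units


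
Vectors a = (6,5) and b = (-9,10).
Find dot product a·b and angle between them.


a·b = 6*(-9) + 5*10 = -54 + 50 = -4
|a| = sqrt(36+25) = 7.8102
|b| = sqrt(81+100) = 13.4536
cos(theta) = -4/(sqrt(61)*sqrt(181)) = -4/sqrt(11041) = -0.038068
theta = arccos(-4/sqrt(11041)) = 92.1816 degrees

a·b = -4, theta = 92.1816 deg


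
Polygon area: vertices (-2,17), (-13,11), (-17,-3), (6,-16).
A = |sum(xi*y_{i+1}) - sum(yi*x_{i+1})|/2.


sum(xi*y_{i+1}) = -2*11 - 13*(-3) - 17*(-16) + 6*17 = 391
sum(yi*x_{i+1}) = 17*(-13) + 11*(-17) - 3*6 - 16*(-2) = -394
Area = |391 + 394|/2 = 785/2 = 392.5000

392.5000 sq units


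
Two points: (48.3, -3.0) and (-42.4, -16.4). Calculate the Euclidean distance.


dx = -42.4 - 48.3 = -90.7
dy = -16.4 + 3.0 = -13.4
d = sqrt(8226.49 + 179.56) = sqrt(8406.05) = 91.6845

91.6845


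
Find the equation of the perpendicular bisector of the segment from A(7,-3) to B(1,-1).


Midpoint = (4, -2)
Slope of AB = dy/dx = 2/(-6) = -0.3333
Perp slope = -dx/dy = 6/2 = 3.0000
b = My - (perp slope)*Mx = -2 + (-6*4)/2 = -2 - 12.0000 = -14.0000

y = 3.0000x - 14.0000


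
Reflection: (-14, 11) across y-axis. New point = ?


Reflection rule for y-axis: (-x, y)
(-14, 11) -> (14, 11)

(14, 11)


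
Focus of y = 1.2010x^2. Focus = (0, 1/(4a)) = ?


a = 1.2010
4a = 4.8040
focus = (0, 1/4.8040) = (0, 0.2082)

Focus = (0, 0.2082)


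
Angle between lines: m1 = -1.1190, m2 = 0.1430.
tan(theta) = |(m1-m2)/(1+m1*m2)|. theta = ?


m1-m2 = -1.262
1+m1*m2 = 0.839983
tan(theta) = |-1.262/0.839983| = 1.502411
theta = arctan(|-1.262/0.839983|) = 56.3524 degrees (acute angle)

56.3524 degrees


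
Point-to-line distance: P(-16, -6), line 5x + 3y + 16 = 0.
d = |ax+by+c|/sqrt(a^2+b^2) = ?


|5*(-16) + 3*(-6) + 16| = |-82| = 82
sqrt(25 + 9) = sqrt(34) = 5.8310
d = 82/sqrt(34) = 14.0629

14.0629


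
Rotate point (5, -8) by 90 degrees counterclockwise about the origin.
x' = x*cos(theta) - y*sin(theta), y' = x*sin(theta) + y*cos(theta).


cos(90) = 0, sin(90) = 1
x' = 5*0 + 8*1 = 8
y' = 5*1 - 8*0 = 5

(8, 5)


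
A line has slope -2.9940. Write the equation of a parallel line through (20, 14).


Parallel lines have equal slopes.
m2 = -2.9940
b2 = 14 + 2.9940*20 = 73.8800

y = -2.9940x + 73.8800


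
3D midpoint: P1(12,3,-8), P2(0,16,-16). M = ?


Mx = (12+0)/2 = 6.0000
My = (3+16)/2 = 9.5000
Mz = (-8- 16)/2 = -12.0000

M = (6.0000, 9.5000, -12.0000)


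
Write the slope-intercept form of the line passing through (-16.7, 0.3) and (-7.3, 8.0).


m = (7.7)/(9.4) = 0.8191
b = y1 - m*x1 = 0.3 - (7.7*(-16.7))/(9.4) = 0.3 + 13.6798 = 13.9798

y = 0.8191x + 13.9798


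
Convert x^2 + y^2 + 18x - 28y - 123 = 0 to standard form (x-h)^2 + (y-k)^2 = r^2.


h = -D/2 = -18/2 = -9
k = -E/2 = 28/2 = 14
r^2 = h^2 + k^2 - F = 81 + 196 + 123 = 400
r = 20

Center (-9, 14), radius = 20


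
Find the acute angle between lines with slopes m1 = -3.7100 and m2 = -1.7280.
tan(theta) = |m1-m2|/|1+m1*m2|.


m1-m2 = -1.982
1+m1*m2 = 7.41088
tan(theta) = |-1.982/7.41088| = 0.267445
theta = arctan(|-1.982/7.41088|) = 14.9730 degrees (acute angle)

14.9730 degrees


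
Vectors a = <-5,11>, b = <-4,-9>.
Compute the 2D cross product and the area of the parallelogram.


cross = -5*(-9) - 11*(-4) = 45 + 44 = 89
Parallelogram area = |89| = 89

cross = 89, parallelogram area = 89


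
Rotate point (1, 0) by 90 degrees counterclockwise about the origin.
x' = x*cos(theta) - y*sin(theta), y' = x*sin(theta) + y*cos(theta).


cos(90) = 0, sin(90) = 1
x' = 1*0 - 0*1 = 0
y' = 1*1 + 0*0 = 1

(0, 1)


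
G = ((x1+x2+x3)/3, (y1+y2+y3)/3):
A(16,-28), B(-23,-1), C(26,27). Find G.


Gx = (16- 23+26)/3 = 19/3 = 6.3333
Gy = (-28- 1+27)/3 = -2/3 = -0.6667

G = (6.3333, -0.6667)


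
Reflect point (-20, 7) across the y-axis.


Reflection rule for y-axis: (-x, y)
(-20, 7) -> (20, 7)

(20, 7)


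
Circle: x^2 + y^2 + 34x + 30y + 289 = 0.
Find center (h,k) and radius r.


h = -D/2 = -34/2 = -17
k = -E/2 = -30/2 = -15
r^2 = h^2 + k^2 - F = 289 + 225 - 289 = 225
r = 15

Center (-17, -15), radius = 15


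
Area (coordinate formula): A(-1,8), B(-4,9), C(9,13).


-1*(9-13) = 4
-4*(13-8) = -20
9*(8-9) = -9
sum = -25
Area = |-25|/2 = 12.5000

12.5000 sq units


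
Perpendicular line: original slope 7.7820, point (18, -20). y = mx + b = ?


Perpendicular slope = -1/m1 = -1/7.7820 = -0.1285
b2 = y0 - m2*x0 = -20 + 18/7.7820 = -20 + 2.3130 = -17.6870

y = -0.1285x - 17.6870


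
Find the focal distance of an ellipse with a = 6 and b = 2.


c^2 = 6^2 - 2^2 = 36 - 4 = 32
c = sqrt(32) = 5.6569

c = 5.6569


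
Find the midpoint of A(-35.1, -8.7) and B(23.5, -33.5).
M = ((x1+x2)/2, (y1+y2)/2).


Mx = (-35.1 + 23.5)/2 = -11.6/2 = -5.8000
My = (-8.7 - 33.5)/2 = -42.2/2 = -21.1000

(-5.8000, -21.1000)


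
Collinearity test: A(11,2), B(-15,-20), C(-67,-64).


11*(-20+ 64) - 15*(-64-2) - 67*(2+ 20)
= 484 + 990 - 1474 = 0

Yes, collinear (determinant = 0)


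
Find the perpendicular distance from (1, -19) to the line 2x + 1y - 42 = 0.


|2*1 + 1*(-19) - 42| = |-59| = 59
sqrt(4 + 1) = sqrt(5) = 2.2361
d = 59/sqrt(5) = 26.3856

26.3856


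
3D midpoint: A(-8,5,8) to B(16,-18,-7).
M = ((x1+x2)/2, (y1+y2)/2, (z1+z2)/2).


Mx = (-8+16)/2 = 4.0000
My = (5- 18)/2 = -6.5000
Mz = (8- 7)/2 = 0.5000

M = (4.0000, -6.5000, 0.5000)


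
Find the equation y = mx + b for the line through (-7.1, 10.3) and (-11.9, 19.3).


m = (9.0)/(-4.8) = -1.8750
b = y1 - m*x1 = 10.3 - (9.0*(-7.1))/(-4.8) = 10.3 - 13.3125 = -3.0125

y = -1.8750x - 3.0125


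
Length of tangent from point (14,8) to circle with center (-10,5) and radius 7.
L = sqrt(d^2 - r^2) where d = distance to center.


d = sqrt((14+ 10)^2 + (8-5)^2) = sqrt(576+9) = 24.1868
L = sqrt(585.0000 - 49) = sqrt(536.0000) = 23.1517

23.1517
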